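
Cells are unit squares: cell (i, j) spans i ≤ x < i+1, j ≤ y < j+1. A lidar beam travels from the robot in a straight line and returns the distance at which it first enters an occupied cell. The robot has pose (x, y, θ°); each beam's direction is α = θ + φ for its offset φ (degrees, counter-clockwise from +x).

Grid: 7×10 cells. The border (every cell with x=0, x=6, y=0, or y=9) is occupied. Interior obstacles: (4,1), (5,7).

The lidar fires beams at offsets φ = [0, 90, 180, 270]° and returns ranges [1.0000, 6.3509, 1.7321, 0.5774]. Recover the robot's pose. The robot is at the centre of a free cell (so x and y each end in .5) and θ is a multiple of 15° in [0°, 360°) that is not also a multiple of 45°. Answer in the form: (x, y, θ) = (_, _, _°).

(x, y, θ) = (2.5, 1.5, 330°)

Candidates: 38 free-cell centres × 16 headings = 608 poses. Raycast each; keep the one whose scan matches to 4 dp.
  (5.5, 1.5, 195°): beam 1 = 0.5176 ≠ 1.0000 ✗
  (2.5, 7.5, 120°): beam 1 = 1.7321 ≠ 1.0000 ✗
  (5.5, 3.5, 300°): beam 2 = 0.5774 ≠ 6.3509 ✗
  …
  (2.5, 1.5, 330°): r_1=1.0000, r_2=6.3509, r_3=1.7321, r_4=0.5774 — all match ✓
No second candidate reproduces the full scan.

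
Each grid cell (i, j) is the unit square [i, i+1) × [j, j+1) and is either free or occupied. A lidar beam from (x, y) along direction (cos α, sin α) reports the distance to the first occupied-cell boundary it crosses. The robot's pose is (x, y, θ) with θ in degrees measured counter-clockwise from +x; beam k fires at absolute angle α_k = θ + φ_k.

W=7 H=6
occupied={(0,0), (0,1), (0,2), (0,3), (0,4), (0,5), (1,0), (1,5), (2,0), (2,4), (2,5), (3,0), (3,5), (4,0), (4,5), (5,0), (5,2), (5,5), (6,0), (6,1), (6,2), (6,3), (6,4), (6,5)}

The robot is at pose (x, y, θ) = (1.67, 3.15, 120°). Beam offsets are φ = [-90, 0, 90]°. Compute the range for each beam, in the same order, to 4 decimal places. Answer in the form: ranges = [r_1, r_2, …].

beam 1: φ=-90°, α=30°
  direction (0.8660, 0.5000); cell (1,3); t to first gridline: x 0.3811, y 1.7000 (then +1.1547 / +2.0000)
    (2,3) via x @ 0.3811
    (3,3) via x @ 1.5358
    (3,4) via y @ 1.7000
    (4,4) via x @ 2.6905
    (4,5) via y @ 3.7000  # hit
  → r_1 = 3.7000
beam 2: φ=0°, α=120°
  direction (-0.5000, 0.8660); cell (1,3); t to first gridline: x 1.3400, y 0.9815 (then +2.0000 / +1.1547)
    (1,4) via y @ 0.9815
    (0,4) via x @ 1.3400  # hit
  → r_2 = 1.3400
beam 3: φ=90°, α=210°
  direction (-0.8660, -0.5000); cell (1,3); t to first gridline: x 0.7736, y 0.3000 (then +1.1547 / +2.0000)
    (1,2) via y @ 0.3000
    (0,2) via x @ 0.7736  # hit
  → r_3 = 0.7736

ranges = [3.7000, 1.3400, 0.7736]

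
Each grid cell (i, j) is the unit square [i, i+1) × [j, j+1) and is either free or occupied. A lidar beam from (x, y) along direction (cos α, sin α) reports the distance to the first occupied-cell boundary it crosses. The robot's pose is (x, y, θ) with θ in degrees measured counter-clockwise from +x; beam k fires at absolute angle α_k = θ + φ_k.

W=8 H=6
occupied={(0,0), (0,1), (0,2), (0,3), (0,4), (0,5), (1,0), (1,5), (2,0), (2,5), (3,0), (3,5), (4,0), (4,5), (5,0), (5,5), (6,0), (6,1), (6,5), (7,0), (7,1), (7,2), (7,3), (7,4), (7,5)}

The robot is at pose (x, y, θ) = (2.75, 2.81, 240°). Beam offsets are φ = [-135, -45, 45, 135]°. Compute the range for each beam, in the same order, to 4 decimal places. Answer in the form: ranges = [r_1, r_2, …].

ranges = [2.2673, 1.8117, 1.8738, 4.3999]

beam 1: φ=-135°, α=105°
  cosα=-0.2588 sinα=0.9659 | (2,2) | tMaxX 2.8978 tMaxY 0.1967 | tΔX 3.8637 tΔY 1.0353
    t=0.1967 [y] (2,3)
    t=1.2320 [y] (2,4)
    t=2.2673 [y] (2,5) — stop
  → r_1 = 2.2673
beam 2: φ=-45°, α=195°
  cosα=-0.9659 sinα=-0.2588 | (2,2) | tMaxX 0.7765 tMaxY 3.1296 | tΔX 1.0353 tΔY 3.8637
    t=0.7765 [x] (1,2)
    t=1.8117 [x] (0,2) — stop
  → r_2 = 1.8117
beam 3: φ=45°, α=285°
  cosα=0.2588 sinα=-0.9659 | (2,2) | tMaxX 0.9659 tMaxY 0.8386 | tΔX 3.8637 tΔY 1.0353
    t=0.8386 [y] (2,1)
    t=0.9659 [x] (3,1)
    t=1.8738 [y] (3,0) — stop
  → r_3 = 1.8738
beam 4: φ=135°, α=15°
  cosα=0.9659 sinα=0.2588 | (2,2) | tMaxX 0.2588 tMaxY 0.7341 | tΔX 1.0353 tΔY 3.8637
    t=0.2588 [x] (3,2)
    t=0.7341 [y] (3,3)
    t=1.2941 [x] (4,3)
    t=2.3294 [x] (5,3)
    t=3.3646 [x] (6,3)
    t=4.3999 [x] (7,3) — stop
  → r_4 = 4.3999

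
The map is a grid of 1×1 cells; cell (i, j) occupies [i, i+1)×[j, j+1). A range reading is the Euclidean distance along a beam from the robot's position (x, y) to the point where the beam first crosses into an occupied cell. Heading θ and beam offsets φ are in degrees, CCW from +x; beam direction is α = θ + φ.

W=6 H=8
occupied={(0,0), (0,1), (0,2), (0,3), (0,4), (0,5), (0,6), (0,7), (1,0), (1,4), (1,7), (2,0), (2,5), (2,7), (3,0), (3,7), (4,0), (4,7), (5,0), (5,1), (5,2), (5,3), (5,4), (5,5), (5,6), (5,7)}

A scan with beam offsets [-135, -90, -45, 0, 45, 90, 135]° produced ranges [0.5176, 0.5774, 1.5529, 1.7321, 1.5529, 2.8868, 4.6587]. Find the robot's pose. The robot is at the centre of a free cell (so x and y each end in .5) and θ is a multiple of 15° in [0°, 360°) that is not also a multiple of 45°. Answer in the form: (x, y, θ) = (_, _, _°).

(x, y, θ) = (4.5, 5.5, 120°)

Enumerate (i+0.5, j+0.5, θ) over the 22 free cells and 16 admissible headings. For each, cast all 7 beams and compare to the given ranges.
  (3.5, 2.5, 105°): beam 1 = 1.7321 ≠ 0.5176 ✗
  (1.5, 3.5, 210°): beam 3 = 0.5176 ≠ 1.5529 ✗
  (2.5, 1.5, 60°): beam 2 = 1.0000 ≠ 0.5774 ✗
  (3.5, 4.5, 60°): beam 1 = 3.6235 ≠ 0.5176 ✗
  (2.5, 6.5, 255°): beam 1 = 0.5774 ≠ 0.5176 ✗
  …
  (4.5, 5.5, 120°): r_1=0.5176, r_2=0.5774, r_3=1.5529, r_4=1.7321, r_5=1.5529, r_6=2.8868, r_7=4.6587 — all match ✓
Only this pose fits every beam.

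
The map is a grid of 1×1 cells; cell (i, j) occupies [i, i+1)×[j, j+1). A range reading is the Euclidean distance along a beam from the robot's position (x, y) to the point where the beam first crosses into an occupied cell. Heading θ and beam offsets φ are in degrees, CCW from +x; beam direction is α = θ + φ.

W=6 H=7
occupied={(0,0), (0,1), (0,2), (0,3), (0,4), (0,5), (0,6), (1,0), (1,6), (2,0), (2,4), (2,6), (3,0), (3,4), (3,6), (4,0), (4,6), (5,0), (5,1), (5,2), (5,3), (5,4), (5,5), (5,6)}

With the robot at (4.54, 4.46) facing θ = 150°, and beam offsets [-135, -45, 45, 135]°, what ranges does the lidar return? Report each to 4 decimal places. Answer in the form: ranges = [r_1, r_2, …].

beam 1: φ=-135°, α=15°
  direction (0.9659, 0.2588); cell (4,4); t to first gridline: x 0.4762, y 2.0864 (then +1.0353 / +3.8637)
    (5,4) via x @ 0.4762  # hit
  → r_1 = 0.4762
beam 2: φ=-45°, α=105°
  direction (-0.2588, 0.9659); cell (4,4); t to first gridline: x 2.0864, y 0.5590 (then +3.8637 / +1.0353)
    (4,5) via y @ 0.5590
    (4,6) via y @ 1.5943  # hit
  → r_2 = 1.5943
beam 3: φ=45°, α=195°
  direction (-0.9659, -0.2588); cell (4,4); t to first gridline: x 0.5590, y 1.7773 (then +1.0353 / +3.8637)
    (3,4) via x @ 0.5590  # hit
  → r_3 = 0.5590
beam 4: φ=135°, α=285°
  direction (0.2588, -0.9659); cell (4,4); t to first gridline: x 1.7773, y 0.4762 (then +3.8637 / +1.0353)
    (4,3) via y @ 0.4762
    (4,2) via y @ 1.5115
    (5,2) via x @ 1.7773  # hit
  → r_4 = 1.7773

ranges = [0.4762, 1.5943, 0.5590, 1.7773]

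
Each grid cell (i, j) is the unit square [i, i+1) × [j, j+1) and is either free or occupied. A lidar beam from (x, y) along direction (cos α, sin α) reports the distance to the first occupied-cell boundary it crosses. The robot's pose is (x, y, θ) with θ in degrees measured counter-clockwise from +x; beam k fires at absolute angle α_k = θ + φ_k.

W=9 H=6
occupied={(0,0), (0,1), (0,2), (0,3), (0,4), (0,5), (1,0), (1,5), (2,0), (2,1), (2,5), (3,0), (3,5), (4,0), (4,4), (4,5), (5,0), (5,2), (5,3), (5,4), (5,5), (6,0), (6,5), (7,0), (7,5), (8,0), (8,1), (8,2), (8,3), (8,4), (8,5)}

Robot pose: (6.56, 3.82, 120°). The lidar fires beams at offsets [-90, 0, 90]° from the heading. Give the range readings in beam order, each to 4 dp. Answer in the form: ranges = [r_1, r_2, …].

ranges = [1.6628, 1.1200, 0.6466]

beam 1: φ=-90°, α=30°
  dir = (cos 30°, sin 30°) = (0.8660, 0.5000); from cell (6,3)
  next x-line at t=0.5081, next y-line at t=0.3600; Δt_x=1.1547, Δt_y=2.0000
    y: enter (6,4) at t=0.3600
    x: enter (7,4) at t=0.5081
    x: enter (8,4) at t=1.6628 ← occupied
  → r_1 = 1.6628
beam 2: φ=0°, α=120°
  dir = (cos 120°, sin 120°) = (-0.5000, 0.8660); from cell (6,3)
  next x-line at t=1.1200, next y-line at t=0.2078; Δt_x=2.0000, Δt_y=1.1547
    y: enter (6,4) at t=0.2078
    x: enter (5,4) at t=1.1200 ← occupied
  → r_2 = 1.1200
beam 3: φ=90°, α=210°
  dir = (cos 210°, sin 210°) = (-0.8660, -0.5000); from cell (6,3)
  next x-line at t=0.6466, next y-line at t=1.6400; Δt_x=1.1547, Δt_y=2.0000
    x: enter (5,3) at t=0.6466 ← occupied
  → r_3 = 0.6466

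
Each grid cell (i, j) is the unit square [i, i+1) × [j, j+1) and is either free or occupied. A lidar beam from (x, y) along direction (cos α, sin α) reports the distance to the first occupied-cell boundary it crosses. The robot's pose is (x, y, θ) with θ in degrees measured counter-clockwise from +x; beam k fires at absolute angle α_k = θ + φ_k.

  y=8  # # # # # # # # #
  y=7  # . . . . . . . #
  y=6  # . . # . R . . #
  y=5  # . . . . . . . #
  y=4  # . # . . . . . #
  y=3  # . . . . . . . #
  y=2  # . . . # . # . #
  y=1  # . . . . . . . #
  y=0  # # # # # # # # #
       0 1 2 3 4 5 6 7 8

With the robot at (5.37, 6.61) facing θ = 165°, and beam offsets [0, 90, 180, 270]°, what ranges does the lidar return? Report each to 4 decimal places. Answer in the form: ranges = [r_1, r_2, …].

ranges = [1.4183, 3.7373, 2.7228, 1.4390]

beam 1: φ=0°, α=165°
  d=(-0.9659,0.2588)  start (5,6)  tX=0.3831 tY=1.5068  stride 1/|dx|=1.0353 1/|dy|=3.8637
    cross x-line → (4,6), t=0.3831
    cross x-line → (3,6), t=1.4183 (wall)
  → r_1 = 1.4183
beam 2: φ=90°, α=255°
  d=(-0.2588,-0.9659)  start (5,6)  tX=1.4296 tY=0.6315  stride 1/|dx|=3.8637 1/|dy|=1.0353
    cross y-line → (5,5), t=0.6315
    cross x-line → (4,5), t=1.4296
    cross y-line → (4,4), t=1.6668
    cross y-line → (4,3), t=2.7021
    cross y-line → (4,2), t=3.7373 (wall)
  → r_2 = 3.7373
beam 3: φ=180°, α=345°
  d=(0.9659,-0.2588)  start (5,6)  tX=0.6522 tY=2.3569  stride 1/|dx|=1.0353 1/|dy|=3.8637
    cross x-line → (6,6), t=0.6522
    cross x-line → (7,6), t=1.6875
    cross y-line → (7,5), t=2.3569
    cross x-line → (8,5), t=2.7228 (wall)
  → r_3 = 2.7228
beam 4: φ=270°, α=75°
  d=(0.2588,0.9659)  start (5,6)  tX=2.4341 tY=0.4038  stride 1/|dx|=3.8637 1/|dy|=1.0353
    cross y-line → (5,7), t=0.4038
    cross y-line → (5,8), t=1.4390 (wall)
  → r_4 = 1.4390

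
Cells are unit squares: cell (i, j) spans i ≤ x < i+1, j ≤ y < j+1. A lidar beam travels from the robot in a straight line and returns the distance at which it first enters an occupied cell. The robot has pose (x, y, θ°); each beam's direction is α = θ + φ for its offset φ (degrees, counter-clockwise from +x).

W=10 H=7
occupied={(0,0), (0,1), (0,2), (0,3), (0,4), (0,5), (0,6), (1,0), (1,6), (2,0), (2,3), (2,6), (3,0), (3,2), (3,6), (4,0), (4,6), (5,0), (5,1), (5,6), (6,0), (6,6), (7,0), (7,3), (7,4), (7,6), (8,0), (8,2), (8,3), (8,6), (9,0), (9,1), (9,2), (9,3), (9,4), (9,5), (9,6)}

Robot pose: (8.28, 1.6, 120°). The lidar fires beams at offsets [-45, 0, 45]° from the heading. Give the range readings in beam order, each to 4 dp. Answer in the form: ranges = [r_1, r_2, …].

beam 1: φ=-45°, α=75°
  cosα=0.2588 sinα=0.9659 | (8,1) | tMaxX 2.7819 tMaxY 0.4141 | tΔX 3.8637 tΔY 1.0353
    t=0.4141 [y] (8,2) — stop
  → r_1 = 0.4141
beam 2: φ=0°, α=120°
  cosα=-0.5000 sinα=0.8660 | (8,1) | tMaxX 0.5600 tMaxY 0.4619 | tΔX 2.0000 tΔY 1.1547
    t=0.4619 [y] (8,2) — stop
  → r_2 = 0.4619
beam 3: φ=45°, α=165°
  cosα=-0.9659 sinα=0.2588 | (8,1) | tMaxX 0.2899 tMaxY 1.5455 | tΔX 1.0353 tΔY 3.8637
    t=0.2899 [x] (7,1)
    t=1.3252 [x] (6,1)
    t=1.5455 [y] (6,2)
    t=2.3604 [x] (5,2)
    t=3.3957 [x] (4,2)
    t=4.4310 [x] (3,2) — stop
  → r_3 = 4.4310

ranges = [0.4141, 0.4619, 4.4310]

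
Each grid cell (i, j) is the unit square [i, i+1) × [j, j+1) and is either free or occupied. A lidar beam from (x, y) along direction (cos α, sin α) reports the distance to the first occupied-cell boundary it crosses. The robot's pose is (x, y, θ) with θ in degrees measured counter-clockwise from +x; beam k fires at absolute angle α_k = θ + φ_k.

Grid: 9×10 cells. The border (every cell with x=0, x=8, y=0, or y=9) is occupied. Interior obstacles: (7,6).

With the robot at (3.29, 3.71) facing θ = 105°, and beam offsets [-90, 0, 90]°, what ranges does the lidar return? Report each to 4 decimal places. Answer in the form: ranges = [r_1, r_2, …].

ranges = [4.8762, 5.4766, 2.3708]

beam 1: φ=-90°, α=15°
  dir = (cos 15°, sin 15°) = (0.9659, 0.2588); from cell (3,3)
  next x-line at t=0.7350, next y-line at t=1.1205; Δt_x=1.0353, Δt_y=3.8637
    x: enter (4,3) at t=0.7350
    y: enter (4,4) at t=1.1205
    x: enter (5,4) at t=1.7703
    x: enter (6,4) at t=2.8056
    x: enter (7,4) at t=3.8409
    x: enter (8,4) at t=4.8762 ← occupied
  → r_1 = 4.8762
beam 2: φ=0°, α=105°
  dir = (cos 105°, sin 105°) = (-0.2588, 0.9659); from cell (3,3)
  next x-line at t=1.1205, next y-line at t=0.3002; Δt_x=3.8637, Δt_y=1.0353
    y: enter (3,4) at t=0.3002
    x: enter (2,4) at t=1.1205
    y: enter (2,5) at t=1.3355
    y: enter (2,6) at t=2.3708
    y: enter (2,7) at t=3.4061
    y: enter (2,8) at t=4.4413
    x: enter (1,8) at t=4.9842
    y: enter (1,9) at t=5.4766 ← occupied
  → r_2 = 5.4766
beam 3: φ=90°, α=195°
  dir = (cos 195°, sin 195°) = (-0.9659, -0.2588); from cell (3,3)
  next x-line at t=0.3002, next y-line at t=2.7432; Δt_x=1.0353, Δt_y=3.8637
    x: enter (2,3) at t=0.3002
    x: enter (1,3) at t=1.3355
    x: enter (0,3) at t=2.3708 ← occupied
  → r_3 = 2.3708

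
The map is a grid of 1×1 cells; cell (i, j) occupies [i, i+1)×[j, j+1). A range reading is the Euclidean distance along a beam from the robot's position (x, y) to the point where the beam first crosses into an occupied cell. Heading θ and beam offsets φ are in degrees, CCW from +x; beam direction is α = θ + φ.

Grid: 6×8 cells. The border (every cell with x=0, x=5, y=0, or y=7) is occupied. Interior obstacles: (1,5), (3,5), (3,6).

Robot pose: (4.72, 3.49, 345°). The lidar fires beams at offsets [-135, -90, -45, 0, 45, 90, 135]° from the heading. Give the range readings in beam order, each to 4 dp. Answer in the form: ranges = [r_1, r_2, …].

ranges = [4.2955, 2.5778, 0.5600, 0.2899, 0.3233, 1.0818, 1.7436]

beam 1: φ=-135°, α=210°
  direction (-0.8660, -0.5000); cell (4,3); t to first gridline: x 0.8314, y 0.9800 (then +1.1547 / +2.0000)
    (3,3) via x @ 0.8314
    (3,2) via y @ 0.9800
    (2,2) via x @ 1.9861
    (2,1) via y @ 2.9800
    (1,1) via x @ 3.1408
    (0,1) via x @ 4.2955  # hit
  → r_1 = 4.2955
beam 2: φ=-90°, α=255°
  direction (-0.2588, -0.9659); cell (4,3); t to first gridline: x 2.7819, y 0.5073 (then +3.8637 / +1.0353)
    (4,2) via y @ 0.5073
    (4,1) via y @ 1.5426
    (4,0) via y @ 2.5778  # hit
  → r_2 = 2.5778
beam 3: φ=-45°, α=300°
  direction (0.5000, -0.8660); cell (4,3); t to first gridline: x 0.5600, y 0.5658 (then +2.0000 / +1.1547)
    (5,3) via x @ 0.5600  # hit
  → r_3 = 0.5600
beam 4: φ=0°, α=345°
  direction (0.9659, -0.2588); cell (4,3); t to first gridline: x 0.2899, y 1.8932 (then +1.0353 / +3.8637)
    (5,3) via x @ 0.2899  # hit
  → r_4 = 0.2899
beam 5: φ=45°, α=30°
  direction (0.8660, 0.5000); cell (4,3); t to first gridline: x 0.3233, y 1.0200 (then +1.1547 / +2.0000)
    (5,3) via x @ 0.3233  # hit
  → r_5 = 0.3233
beam 6: φ=90°, α=75°
  direction (0.2588, 0.9659); cell (4,3); t to first gridline: x 1.0818, y 0.5280 (then +3.8637 / +1.0353)
    (4,4) via y @ 0.5280
    (5,4) via x @ 1.0818  # hit
  → r_6 = 1.0818
beam 7: φ=135°, α=120°
  direction (-0.5000, 0.8660); cell (4,3); t to first gridline: x 1.4400, y 0.5889 (then +2.0000 / +1.1547)
    (4,4) via y @ 0.5889
    (3,4) via x @ 1.4400
    (3,5) via y @ 1.7436  # hit
  → r_7 = 1.7436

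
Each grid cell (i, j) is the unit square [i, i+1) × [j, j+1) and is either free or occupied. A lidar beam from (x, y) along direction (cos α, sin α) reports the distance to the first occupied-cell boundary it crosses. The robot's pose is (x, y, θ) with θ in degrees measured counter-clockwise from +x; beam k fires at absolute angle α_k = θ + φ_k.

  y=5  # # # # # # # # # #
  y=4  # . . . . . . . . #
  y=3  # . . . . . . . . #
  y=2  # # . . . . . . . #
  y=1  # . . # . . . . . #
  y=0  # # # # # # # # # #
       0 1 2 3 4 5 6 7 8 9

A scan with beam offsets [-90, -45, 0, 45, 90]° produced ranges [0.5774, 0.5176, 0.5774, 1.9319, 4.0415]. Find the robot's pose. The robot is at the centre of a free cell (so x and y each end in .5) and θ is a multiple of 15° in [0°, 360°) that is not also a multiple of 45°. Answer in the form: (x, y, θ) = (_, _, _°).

Enumerate (i+0.5, j+0.5, θ) over the 30 free cells and 16 admissible headings. For each, cast all 5 beams and compare to the given ranges.
  (6.5, 2.5, 75°): beam 1 = 2.5882 ≠ 0.5774 ✗
  (1.5, 4.5, 300°): beam 2 = 1.5529 ≠ 0.5176 ✗
  (5.5, 3.5, 75°): beam 1 = 3.6235 ≠ 0.5774 ✗
  (6.5, 2.5, 15°): beam 1 = 1.5529 ≠ 0.5774 ✗
  (7.5, 2.5, 120°): beam 1 = 1.7321 ≠ 0.5774 ✗
  …
  (8.5, 1.5, 30°): r_1=0.5774, r_2=0.5176, r_3=0.5774, r_4=1.9319, r_5=4.0415 — all match ✓
Only this pose fits every beam.

(x, y, θ) = (8.5, 1.5, 30°)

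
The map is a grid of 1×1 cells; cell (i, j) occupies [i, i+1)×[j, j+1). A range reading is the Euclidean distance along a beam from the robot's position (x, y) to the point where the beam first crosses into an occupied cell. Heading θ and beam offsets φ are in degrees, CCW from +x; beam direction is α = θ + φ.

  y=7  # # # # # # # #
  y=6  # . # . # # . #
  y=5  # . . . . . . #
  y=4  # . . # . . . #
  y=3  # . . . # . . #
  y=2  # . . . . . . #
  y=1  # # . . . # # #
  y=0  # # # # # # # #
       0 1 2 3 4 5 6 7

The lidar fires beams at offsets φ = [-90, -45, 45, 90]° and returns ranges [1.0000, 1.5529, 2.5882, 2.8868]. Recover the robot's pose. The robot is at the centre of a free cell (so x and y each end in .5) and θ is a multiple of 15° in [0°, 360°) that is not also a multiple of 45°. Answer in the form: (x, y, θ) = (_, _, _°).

(x, y, θ) = (3.5, 5.5, 120°)

Enumerate (i+0.5, j+0.5, θ) over the 28 free cells and 16 admissible headings. For each, cast all 4 beams and compare to the given ranges.
  (1.5, 2.5, 150°): beam 1 = 5.0000 ≠ 1.0000 ✗
  (2.5, 3.5, 150°): beam 2 = 3.6235 ≠ 1.5529 ✗
  (4.5, 2.5, 105°): beam 1 = 2.5882 ≠ 1.0000 ✗
  (1.5, 5.5, 210°): beam 2 = 0.5176 ≠ 1.5529 ✗
  (3.5, 2.5, 15°): beam 1 = 1.5529 ≠ 1.0000 ✗
  …
  (3.5, 5.5, 120°): r_1=1.0000, r_2=1.5529, r_3=2.5882, r_4=2.8868 — all match ✓
No second candidate reproduces the full scan.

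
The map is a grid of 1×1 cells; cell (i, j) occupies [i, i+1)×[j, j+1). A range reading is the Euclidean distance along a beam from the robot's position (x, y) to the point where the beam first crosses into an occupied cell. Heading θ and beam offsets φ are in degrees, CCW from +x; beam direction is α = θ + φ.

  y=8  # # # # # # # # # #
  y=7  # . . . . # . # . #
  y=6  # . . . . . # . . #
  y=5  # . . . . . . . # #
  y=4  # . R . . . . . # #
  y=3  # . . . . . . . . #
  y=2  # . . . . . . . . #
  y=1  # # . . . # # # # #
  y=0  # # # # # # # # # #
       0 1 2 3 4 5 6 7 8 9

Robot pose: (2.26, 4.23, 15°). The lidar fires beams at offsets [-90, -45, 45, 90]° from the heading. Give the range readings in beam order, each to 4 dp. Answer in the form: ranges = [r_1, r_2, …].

ranges = [3.3439, 4.4600, 4.3532, 3.9030]

beam 1: φ=-90°, α=285°
  cosα=0.2588 sinα=-0.9659 | (2,4) | tMaxX 2.8591 tMaxY 0.2381 | tΔX 3.8637 tΔY 1.0353
    t=0.2381 [y] (2,3)
    t=1.2734 [y] (2,2)
    t=2.3087 [y] (2,1)
    t=2.8591 [x] (3,1)
    t=3.3439 [y] (3,0) — stop
  → r_1 = 3.3439
beam 2: φ=-45°, α=330°
  cosα=0.8660 sinα=-0.5000 | (2,4) | tMaxX 0.8545 tMaxY 0.4600 | tΔX 1.1547 tΔY 2.0000
    t=0.4600 [y] (2,3)
    t=0.8545 [x] (3,3)
    t=2.0092 [x] (4,3)
    t=2.4600 [y] (4,2)
    t=3.1639 [x] (5,2)
    t=4.3186 [x] (6,2)
    t=4.4600 [y] (6,1) — stop
  → r_2 = 4.4600
beam 3: φ=45°, α=60°
  cosα=0.5000 sinα=0.8660 | (2,4) | tMaxX 1.4800 tMaxY 0.8891 | tΔX 2.0000 tΔY 1.1547
    t=0.8891 [y] (2,5)
    t=1.4800 [x] (3,5)
    t=2.0438 [y] (3,6)
    t=3.1985 [y] (3,7)
    t=3.4800 [x] (4,7)
    t=4.3532 [y] (4,8) — stop
  → r_3 = 4.3532
beam 4: φ=90°, α=105°
  cosα=-0.2588 sinα=0.9659 | (2,4) | tMaxX 1.0046 tMaxY 0.7972 | tΔX 3.8637 tΔY 1.0353
    t=0.7972 [y] (2,5)
    t=1.0046 [x] (1,5)
    t=1.8324 [y] (1,6)
    t=2.8677 [y] (1,7)
    t=3.9030 [y] (1,8) — stop
  → r_4 = 3.9030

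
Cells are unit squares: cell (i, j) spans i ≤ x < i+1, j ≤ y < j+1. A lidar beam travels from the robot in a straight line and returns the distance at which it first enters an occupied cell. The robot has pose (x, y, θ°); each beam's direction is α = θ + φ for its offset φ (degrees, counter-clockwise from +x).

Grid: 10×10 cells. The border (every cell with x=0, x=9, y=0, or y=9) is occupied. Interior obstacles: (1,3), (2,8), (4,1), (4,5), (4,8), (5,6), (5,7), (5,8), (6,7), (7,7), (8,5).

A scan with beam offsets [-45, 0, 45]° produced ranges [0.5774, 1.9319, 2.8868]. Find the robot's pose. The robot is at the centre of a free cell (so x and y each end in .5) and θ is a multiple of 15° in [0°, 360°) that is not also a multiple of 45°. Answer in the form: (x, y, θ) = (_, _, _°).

Candidates: 53 free-cell centres × 16 headings = 848 poses. Raycast each; keep the one whose scan matches to 4 dp.
  (8.5, 6.5, 195°): beam 1 = 1.0000 ≠ 0.5774 ✗
  (4.5, 6.5, 120°): beam 1 = 1.5529 ≠ 0.5774 ✗
  (2.5, 6.5, 120°): beam 1 = 1.5529 ≠ 0.5774 ✗
  (1.5, 5.5, 75°): beam 1 = 4.0415 ≠ 0.5774 ✗
  …
  (6.5, 1.5, 345°): r_1=0.5774, r_2=1.9319, r_3=2.8868 — all match ✓
Only this pose fits every beam.

(x, y, θ) = (6.5, 1.5, 345°)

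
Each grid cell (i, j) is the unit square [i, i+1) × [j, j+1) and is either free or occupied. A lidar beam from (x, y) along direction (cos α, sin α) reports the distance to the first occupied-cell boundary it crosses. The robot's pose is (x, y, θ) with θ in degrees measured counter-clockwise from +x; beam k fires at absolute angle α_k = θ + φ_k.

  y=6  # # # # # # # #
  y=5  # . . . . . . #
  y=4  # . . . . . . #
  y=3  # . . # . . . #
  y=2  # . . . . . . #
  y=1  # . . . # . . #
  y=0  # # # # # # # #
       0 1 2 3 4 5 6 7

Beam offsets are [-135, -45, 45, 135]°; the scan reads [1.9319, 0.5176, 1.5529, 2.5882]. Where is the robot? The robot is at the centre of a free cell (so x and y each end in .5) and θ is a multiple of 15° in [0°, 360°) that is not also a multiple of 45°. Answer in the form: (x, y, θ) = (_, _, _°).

Candidates: 28 free-cell centres × 16 headings = 448 poses. Raycast each; keep the one whose scan matches to 4 dp.
  (5.5, 3.5, 255°): beam 1 = 2.8868 ≠ 1.9319 ✗
  (2.5, 3.5, 300°): beam 1 = 1.5529 ≠ 1.9319 ✗
  (6.5, 5.5, 210°): beam 1 = 0.5176 ≠ 1.9319 ✗
  …
  (6.5, 4.5, 60°): r_1=1.9319, r_2=0.5176, r_3=1.5529, r_4=2.5882 — all match ✓
No second candidate reproduces the full scan.

(x, y, θ) = (6.5, 4.5, 60°)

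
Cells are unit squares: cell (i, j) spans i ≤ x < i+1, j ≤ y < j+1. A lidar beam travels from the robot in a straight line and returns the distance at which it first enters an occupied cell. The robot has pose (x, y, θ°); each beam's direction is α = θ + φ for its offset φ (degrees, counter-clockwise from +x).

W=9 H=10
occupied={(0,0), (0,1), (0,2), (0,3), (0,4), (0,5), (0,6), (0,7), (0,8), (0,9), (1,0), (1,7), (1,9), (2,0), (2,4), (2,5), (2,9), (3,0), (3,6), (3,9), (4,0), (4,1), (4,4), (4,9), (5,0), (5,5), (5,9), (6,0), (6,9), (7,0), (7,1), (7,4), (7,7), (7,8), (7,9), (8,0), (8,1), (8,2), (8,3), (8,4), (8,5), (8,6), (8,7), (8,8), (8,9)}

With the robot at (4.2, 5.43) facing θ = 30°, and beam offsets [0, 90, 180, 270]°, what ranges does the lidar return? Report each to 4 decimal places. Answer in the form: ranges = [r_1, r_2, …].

beam 1: φ=0°, α=30°
  cosα=0.8660 sinα=0.5000 | (4,5) | tMaxX 0.9238 tMaxY 1.1400 | tΔX 1.1547 tΔY 2.0000
    t=0.9238 [x] (5,5) — stop
  → r_1 = 0.9238
beam 2: φ=90°, α=120°
  cosα=-0.5000 sinα=0.8660 | (4,5) | tMaxX 0.4000 tMaxY 0.6582 | tΔX 2.0000 tΔY 1.1547
    t=0.4000 [x] (3,5)
    t=0.6582 [y] (3,6) — stop
  → r_2 = 0.6582
beam 3: φ=180°, α=210°
  cosα=-0.8660 sinα=-0.5000 | (4,5) | tMaxX 0.2309 tMaxY 0.8600 | tΔX 1.1547 tΔY 2.0000
    t=0.2309 [x] (3,5)
    t=0.8600 [y] (3,4)
    t=1.3856 [x] (2,4) — stop
  → r_3 = 1.3856
beam 4: φ=270°, α=300°
  cosα=0.5000 sinα=-0.8660 | (4,5) | tMaxX 1.6000 tMaxY 0.4965 | tΔX 2.0000 tΔY 1.1547
    t=0.4965 [y] (4,4) — stop
  → r_4 = 0.4965

ranges = [0.9238, 0.6582, 1.3856, 0.4965]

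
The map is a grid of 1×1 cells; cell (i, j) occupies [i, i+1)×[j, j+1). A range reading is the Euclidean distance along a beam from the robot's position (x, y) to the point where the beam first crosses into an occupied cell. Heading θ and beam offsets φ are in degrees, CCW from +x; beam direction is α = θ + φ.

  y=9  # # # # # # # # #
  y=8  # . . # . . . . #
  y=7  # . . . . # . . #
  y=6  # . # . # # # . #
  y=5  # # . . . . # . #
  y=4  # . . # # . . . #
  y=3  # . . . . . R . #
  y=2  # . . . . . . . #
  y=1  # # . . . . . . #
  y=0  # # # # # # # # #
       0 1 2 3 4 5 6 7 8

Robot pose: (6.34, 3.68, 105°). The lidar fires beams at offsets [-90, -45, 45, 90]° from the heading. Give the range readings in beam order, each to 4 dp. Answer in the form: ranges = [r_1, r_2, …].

ranges = [1.7186, 3.3200, 1.5473, 5.5284]

beam 1: φ=-90°, α=15°
  dir = (cos 15°, sin 15°) = (0.9659, 0.2588); from cell (6,3)
  next x-line at t=0.6833, next y-line at t=1.2364; Δt_x=1.0353, Δt_y=3.8637
    x: enter (7,3) at t=0.6833
    y: enter (7,4) at t=1.2364
    x: enter (8,4) at t=1.7186 ← occupied
  → r_1 = 1.7186
beam 2: φ=-45°, α=60°
  dir = (cos 60°, sin 60°) = (0.5000, 0.8660); from cell (6,3)
  next x-line at t=1.3200, next y-line at t=0.3695; Δt_x=2.0000, Δt_y=1.1547
    y: enter (6,4) at t=0.3695
    x: enter (7,4) at t=1.3200
    y: enter (7,5) at t=1.5242
    y: enter (7,6) at t=2.6789
    x: enter (8,6) at t=3.3200 ← occupied
  → r_2 = 3.3200
beam 3: φ=45°, α=150°
  dir = (cos 150°, sin 150°) = (-0.8660, 0.5000); from cell (6,3)
  next x-line at t=0.3926, next y-line at t=0.6400; Δt_x=1.1547, Δt_y=2.0000
    x: enter (5,3) at t=0.3926
    y: enter (5,4) at t=0.6400
    x: enter (4,4) at t=1.5473 ← occupied
  → r_3 = 1.5473
beam 4: φ=90°, α=195°
  dir = (cos 195°, sin 195°) = (-0.9659, -0.2588); from cell (6,3)
  next x-line at t=0.3520, next y-line at t=2.6273; Δt_x=1.0353, Δt_y=3.8637
    x: enter (5,3) at t=0.3520
    x: enter (4,3) at t=1.3873
    x: enter (3,3) at t=2.4225
    y: enter (3,2) at t=2.6273
    x: enter (2,2) at t=3.4578
    x: enter (1,2) at t=4.4931
    x: enter (0,2) at t=5.5284 ← occupied
  → r_4 = 5.5284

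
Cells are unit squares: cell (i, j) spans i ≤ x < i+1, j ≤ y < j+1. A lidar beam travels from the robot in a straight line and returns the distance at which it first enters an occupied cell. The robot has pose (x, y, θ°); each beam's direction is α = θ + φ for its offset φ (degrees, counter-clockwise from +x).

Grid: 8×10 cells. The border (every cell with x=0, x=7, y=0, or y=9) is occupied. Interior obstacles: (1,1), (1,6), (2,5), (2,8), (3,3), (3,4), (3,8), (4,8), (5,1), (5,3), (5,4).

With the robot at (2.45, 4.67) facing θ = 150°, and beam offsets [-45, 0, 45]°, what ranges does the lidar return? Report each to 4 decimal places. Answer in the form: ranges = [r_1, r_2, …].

beam 1: φ=-45°, α=105°
  d=(-0.2588,0.9659)  start (2,4)  tX=1.7387 tY=0.3416  stride 1/|dx|=3.8637 1/|dy|=1.0353
    cross y-line → (2,5), t=0.3416 (wall)
  → r_1 = 0.3416
beam 2: φ=0°, α=150°
  d=(-0.8660,0.5000)  start (2,4)  tX=0.5196 tY=0.6600  stride 1/|dx|=1.1547 1/|dy|=2.0000
    cross x-line → (1,4), t=0.5196
    cross y-line → (1,5), t=0.6600
    cross x-line → (0,5), t=1.6743 (wall)
  → r_2 = 1.6743
beam 3: φ=45°, α=195°
  d=(-0.9659,-0.2588)  start (2,4)  tX=0.4659 tY=2.5887  stride 1/|dx|=1.0353 1/|dy|=3.8637
    cross x-line → (1,4), t=0.4659
    cross x-line → (0,4), t=1.5012 (wall)
  → r_3 = 1.5012

ranges = [0.3416, 1.6743, 1.5012]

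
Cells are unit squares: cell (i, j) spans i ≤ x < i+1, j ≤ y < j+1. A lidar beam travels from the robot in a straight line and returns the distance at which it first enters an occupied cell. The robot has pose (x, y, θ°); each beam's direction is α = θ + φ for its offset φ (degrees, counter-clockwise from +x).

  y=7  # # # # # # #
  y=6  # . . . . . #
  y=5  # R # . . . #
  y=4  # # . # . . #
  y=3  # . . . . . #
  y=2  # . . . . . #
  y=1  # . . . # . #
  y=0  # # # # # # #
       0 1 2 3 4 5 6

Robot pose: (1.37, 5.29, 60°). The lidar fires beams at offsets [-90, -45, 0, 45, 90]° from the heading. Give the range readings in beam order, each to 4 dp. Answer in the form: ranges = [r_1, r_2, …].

beam 1: φ=-90°, α=330°
  d=(0.8660,-0.5000)  start (1,5)  tX=0.7275 tY=0.5800  stride 1/|dx|=1.1547 1/|dy|=2.0000
    cross y-line → (1,4), t=0.5800 (wall)
  → r_1 = 0.5800
beam 2: φ=-45°, α=15°
  d=(0.9659,0.2588)  start (1,5)  tX=0.6522 tY=2.7432  stride 1/|dx|=1.0353 1/|dy|=3.8637
    cross x-line → (2,5), t=0.6522 (wall)
  → r_2 = 0.6522
beam 3: φ=0°, α=60°
  d=(0.5000,0.8660)  start (1,5)  tX=1.2600 tY=0.8198  stride 1/|dx|=2.0000 1/|dy|=1.1547
    cross y-line → (1,6), t=0.8198
    cross x-line → (2,6), t=1.2600
    cross y-line → (2,7), t=1.9745 (wall)
  → r_3 = 1.9745
beam 4: φ=45°, α=105°
  d=(-0.2588,0.9659)  start (1,5)  tX=1.4296 tY=0.7350  stride 1/|dx|=3.8637 1/|dy|=1.0353
    cross y-line → (1,6), t=0.7350
    cross x-line → (0,6), t=1.4296 (wall)
  → r_4 = 1.4296
beam 5: φ=90°, α=150°
  d=(-0.8660,0.5000)  start (1,5)  tX=0.4272 tY=1.4200  stride 1/|dx|=1.1547 1/|dy|=2.0000
    cross x-line → (0,5), t=0.4272 (wall)
  → r_5 = 0.4272

ranges = [0.5800, 0.6522, 1.9745, 1.4296, 0.4272]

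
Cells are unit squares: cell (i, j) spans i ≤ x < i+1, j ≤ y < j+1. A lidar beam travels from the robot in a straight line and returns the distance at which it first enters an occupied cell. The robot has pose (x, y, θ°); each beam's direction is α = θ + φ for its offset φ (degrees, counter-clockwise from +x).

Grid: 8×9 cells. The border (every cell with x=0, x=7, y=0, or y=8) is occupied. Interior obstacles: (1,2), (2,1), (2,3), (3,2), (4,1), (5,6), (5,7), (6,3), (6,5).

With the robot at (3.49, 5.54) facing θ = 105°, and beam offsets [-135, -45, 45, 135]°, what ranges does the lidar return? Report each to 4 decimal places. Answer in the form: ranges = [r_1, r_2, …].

ranges = [3.0800, 2.8406, 2.8752, 1.7782]

beam 1: φ=-135°, α=330°
  dir = (cos 330°, sin 330°) = (0.8660, -0.5000); from cell (3,5)
  next x-line at t=0.5889, next y-line at t=1.0800; Δt_x=1.1547, Δt_y=2.0000
    x: enter (4,5) at t=0.5889
    y: enter (4,4) at t=1.0800
    x: enter (5,4) at t=1.7436
    x: enter (6,4) at t=2.8983
    y: enter (6,3) at t=3.0800 ← occupied
  → r_1 = 3.0800
beam 2: φ=-45°, α=60°
  dir = (cos 60°, sin 60°) = (0.5000, 0.8660); from cell (3,5)
  next x-line at t=1.0200, next y-line at t=0.5312; Δt_x=2.0000, Δt_y=1.1547
    y: enter (3,6) at t=0.5312
    x: enter (4,6) at t=1.0200
    y: enter (4,7) at t=1.6859
    y: enter (4,8) at t=2.8406 ← occupied
  → r_2 = 2.8406
beam 3: φ=45°, α=150°
  dir = (cos 150°, sin 150°) = (-0.8660, 0.5000); from cell (3,5)
  next x-line at t=0.5658, next y-line at t=0.9200; Δt_x=1.1547, Δt_y=2.0000
    x: enter (2,5) at t=0.5658
    y: enter (2,6) at t=0.9200
    x: enter (1,6) at t=1.7205
    x: enter (0,6) at t=2.8752 ← occupied
  → r_3 = 2.8752
beam 4: φ=135°, α=240°
  dir = (cos 240°, sin 240°) = (-0.5000, -0.8660); from cell (3,5)
  next x-line at t=0.9800, next y-line at t=0.6235; Δt_x=2.0000, Δt_y=1.1547
    y: enter (3,4) at t=0.6235
    x: enter (2,4) at t=0.9800
    y: enter (2,3) at t=1.7782 ← occupied
  → r_4 = 1.7782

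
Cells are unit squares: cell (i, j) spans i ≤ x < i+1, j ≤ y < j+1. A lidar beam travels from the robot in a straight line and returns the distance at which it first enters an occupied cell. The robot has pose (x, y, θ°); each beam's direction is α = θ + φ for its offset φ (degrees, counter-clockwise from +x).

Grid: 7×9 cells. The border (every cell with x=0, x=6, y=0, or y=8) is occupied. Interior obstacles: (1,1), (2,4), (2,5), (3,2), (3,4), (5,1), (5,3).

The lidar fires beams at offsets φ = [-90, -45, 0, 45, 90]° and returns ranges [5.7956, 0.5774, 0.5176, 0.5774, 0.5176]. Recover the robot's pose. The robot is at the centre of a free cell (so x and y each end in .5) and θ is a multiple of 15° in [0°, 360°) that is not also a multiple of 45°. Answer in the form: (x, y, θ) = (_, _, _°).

(x, y, θ) = (2.5, 1.5, 195°)

Enumerate (i+0.5, j+0.5, θ) over the 28 free cells and 16 admissible headings. For each, cast all 5 beams and compare to the given ranges.
  (4.5, 4.5, 165°): beam 1 = 3.6235 ≠ 5.7956 ✗
  (5.5, 5.5, 150°): beam 1 = 1.0000 ≠ 5.7956 ✗
  (1.5, 7.5, 150°): beam 1 = 0.5774 ≠ 5.7956 ✗
  …
  (2.5, 1.5, 195°): r_1=5.7956, r_2=0.5774, r_3=0.5176, r_4=0.5774, r_5=0.5176 — all match ✓
No second candidate reproduces the full scan.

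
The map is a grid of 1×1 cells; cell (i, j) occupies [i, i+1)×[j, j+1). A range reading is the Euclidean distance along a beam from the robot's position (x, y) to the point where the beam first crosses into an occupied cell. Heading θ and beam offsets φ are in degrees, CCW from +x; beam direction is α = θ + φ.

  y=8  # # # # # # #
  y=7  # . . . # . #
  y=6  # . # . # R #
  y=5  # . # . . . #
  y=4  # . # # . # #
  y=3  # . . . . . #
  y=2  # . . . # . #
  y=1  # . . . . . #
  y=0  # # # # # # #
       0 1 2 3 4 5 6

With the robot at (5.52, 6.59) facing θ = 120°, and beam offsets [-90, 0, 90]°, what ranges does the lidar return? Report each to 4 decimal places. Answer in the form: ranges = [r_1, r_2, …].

ranges = [0.5543, 1.0400, 0.6004]

beam 1: φ=-90°, α=30°
  dir = (cos 30°, sin 30°) = (0.8660, 0.5000); from cell (5,6)
  next x-line at t=0.5543, next y-line at t=0.8200; Δt_x=1.1547, Δt_y=2.0000
    x: enter (6,6) at t=0.5543 ← occupied
  → r_1 = 0.5543
beam 2: φ=0°, α=120°
  dir = (cos 120°, sin 120°) = (-0.5000, 0.8660); from cell (5,6)
  next x-line at t=1.0400, next y-line at t=0.4734; Δt_x=2.0000, Δt_y=1.1547
    y: enter (5,7) at t=0.4734
    x: enter (4,7) at t=1.0400 ← occupied
  → r_2 = 1.0400
beam 3: φ=90°, α=210°
  dir = (cos 210°, sin 210°) = (-0.8660, -0.5000); from cell (5,6)
  next x-line at t=0.6004, next y-line at t=1.1800; Δt_x=1.1547, Δt_y=2.0000
    x: enter (4,6) at t=0.6004 ← occupied
  → r_3 = 0.6004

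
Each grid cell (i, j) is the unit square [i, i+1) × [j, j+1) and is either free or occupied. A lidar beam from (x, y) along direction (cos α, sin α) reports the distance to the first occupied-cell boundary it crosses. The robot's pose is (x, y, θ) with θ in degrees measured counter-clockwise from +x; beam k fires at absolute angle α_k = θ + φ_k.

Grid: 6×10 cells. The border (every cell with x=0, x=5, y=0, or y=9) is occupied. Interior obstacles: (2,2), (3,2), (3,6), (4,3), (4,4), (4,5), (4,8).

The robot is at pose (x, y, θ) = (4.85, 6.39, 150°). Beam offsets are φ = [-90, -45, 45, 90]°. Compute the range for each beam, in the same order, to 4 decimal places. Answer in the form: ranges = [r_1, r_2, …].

ranges = [0.3000, 1.6668, 0.8800, 0.4503]

beam 1: φ=-90°, α=60°
  d=(0.5000,0.8660)  start (4,6)  tX=0.3000 tY=0.7044  stride 1/|dx|=2.0000 1/|dy|=1.1547
    cross x-line → (5,6), t=0.3000 (wall)
  → r_1 = 0.3000
beam 2: φ=-45°, α=105°
  d=(-0.2588,0.9659)  start (4,6)  tX=3.2841 tY=0.6315  stride 1/|dx|=3.8637 1/|dy|=1.0353
    cross y-line → (4,7), t=0.6315
    cross y-line → (4,8), t=1.6668 (wall)
  → r_2 = 1.6668
beam 3: φ=45°, α=195°
  d=(-0.9659,-0.2588)  start (4,6)  tX=0.8800 tY=1.5068  stride 1/|dx|=1.0353 1/|dy|=3.8637
    cross x-line → (3,6), t=0.8800 (wall)
  → r_3 = 0.8800
beam 4: φ=90°, α=240°
  d=(-0.5000,-0.8660)  start (4,6)  tX=1.7000 tY=0.4503  stride 1/|dx|=2.0000 1/|dy|=1.1547
    cross y-line → (4,5), t=0.4503 (wall)
  → r_4 = 0.4503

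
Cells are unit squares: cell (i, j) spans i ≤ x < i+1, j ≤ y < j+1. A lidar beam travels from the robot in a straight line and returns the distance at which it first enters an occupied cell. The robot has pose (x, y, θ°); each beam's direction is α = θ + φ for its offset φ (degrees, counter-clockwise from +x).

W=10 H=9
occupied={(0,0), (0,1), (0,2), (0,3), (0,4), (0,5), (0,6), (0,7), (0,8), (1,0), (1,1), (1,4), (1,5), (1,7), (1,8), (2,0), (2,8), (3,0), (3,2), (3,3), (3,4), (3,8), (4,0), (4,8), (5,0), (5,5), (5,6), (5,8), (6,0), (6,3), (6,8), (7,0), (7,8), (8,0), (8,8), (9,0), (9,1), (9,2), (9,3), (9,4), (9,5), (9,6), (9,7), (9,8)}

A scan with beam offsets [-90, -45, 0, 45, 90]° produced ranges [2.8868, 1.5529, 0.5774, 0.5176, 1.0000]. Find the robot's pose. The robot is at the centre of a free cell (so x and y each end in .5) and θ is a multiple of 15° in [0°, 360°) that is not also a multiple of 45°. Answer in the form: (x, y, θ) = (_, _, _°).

The pose lattice has 46·16 = 736 candidates. Test each by forward raycasting.
  (6.5, 6.5, 165°): beam 1 = 1.5529 ≠ 2.8868 ✗
  (2.5, 7.5, 345°): beam 1 = 1.9319 ≠ 2.8868 ✗
  (4.5, 2.5, 330°): beam 1 = 1.7321 ≠ 2.8868 ✗
  (6.5, 2.5, 15°): beam 1 = 1.5529 ≠ 2.8868 ✗
  …
  (3.5, 1.5, 240°): r_1=2.8868, r_2=1.5529, r_3=0.5774, r_4=0.5176, r_5=1.0000 — all match ✓
No second candidate reproduces the full scan.

(x, y, θ) = (3.5, 1.5, 240°)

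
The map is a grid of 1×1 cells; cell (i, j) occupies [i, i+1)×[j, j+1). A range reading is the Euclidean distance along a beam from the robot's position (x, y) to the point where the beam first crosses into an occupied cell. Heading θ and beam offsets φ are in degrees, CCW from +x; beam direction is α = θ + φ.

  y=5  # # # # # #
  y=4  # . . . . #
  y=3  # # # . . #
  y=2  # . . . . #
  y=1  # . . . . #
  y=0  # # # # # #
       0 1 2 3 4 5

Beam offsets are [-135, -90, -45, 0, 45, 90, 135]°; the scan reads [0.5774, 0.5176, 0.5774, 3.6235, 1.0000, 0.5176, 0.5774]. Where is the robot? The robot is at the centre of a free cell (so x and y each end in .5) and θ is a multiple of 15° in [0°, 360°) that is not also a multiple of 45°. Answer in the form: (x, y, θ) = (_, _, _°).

The pose lattice has 14·16 = 224 candidates. Test each by forward raycasting.
  (4.5, 3.5, 75°): beam 1 = 1.0000 ≠ 0.5774 ✗
  (1.5, 1.5, 330°): beam 1 = 0.5176 ≠ 0.5774 ✗
  (2.5, 4.5, 165°): beam 1 = 1.0000 ≠ 0.5774 ✗
  (1.5, 4.5, 330°): beam 1 = 0.5176 ≠ 0.5774 ✗
  …
  (1.5, 4.5, 345°): r_1=0.5774, r_2=0.5176, r_3=0.5774, r_4=3.6235, r_5=1.0000, r_6=0.5176, r_7=0.5774 — all match ✓
No second candidate reproduces the full scan.

(x, y, θ) = (1.5, 4.5, 345°)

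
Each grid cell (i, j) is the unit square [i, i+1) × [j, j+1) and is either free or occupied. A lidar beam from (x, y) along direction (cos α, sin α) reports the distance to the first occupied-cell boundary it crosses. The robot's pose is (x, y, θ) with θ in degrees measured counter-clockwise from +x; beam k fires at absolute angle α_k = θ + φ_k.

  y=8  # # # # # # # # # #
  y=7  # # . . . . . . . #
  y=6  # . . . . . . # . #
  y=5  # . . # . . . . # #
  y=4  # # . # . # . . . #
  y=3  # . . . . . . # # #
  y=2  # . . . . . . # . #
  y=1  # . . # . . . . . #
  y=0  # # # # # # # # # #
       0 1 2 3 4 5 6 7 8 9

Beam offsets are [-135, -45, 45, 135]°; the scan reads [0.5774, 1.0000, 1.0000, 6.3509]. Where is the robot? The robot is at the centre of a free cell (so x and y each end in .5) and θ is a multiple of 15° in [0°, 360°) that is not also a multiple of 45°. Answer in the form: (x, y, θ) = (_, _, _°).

Candidates: 45 free-cell centres × 16 headings = 720 poses. Raycast each; keep the one whose scan matches to 4 dp.
  (5.5, 1.5, 300°): beam 1 = 1.5529 ≠ 0.5774 ✗
  (4.5, 7.5, 75°): beam 1 = 2.8868 ≠ 0.5774 ✗
  (5.5, 1.5, 15°): beam 3 = 5.0000 ≠ 1.0000 ✗
  (3.5, 7.5, 165°): beam 1 = 1.0000 ≠ 0.5774 ✗
  …
  (7.5, 4.5, 15°): r_1=0.5774, r_2=1.0000, r_3=1.0000, r_4=6.3509 — all match ✓
No second candidate reproduces the full scan.

(x, y, θ) = (7.5, 4.5, 15°)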